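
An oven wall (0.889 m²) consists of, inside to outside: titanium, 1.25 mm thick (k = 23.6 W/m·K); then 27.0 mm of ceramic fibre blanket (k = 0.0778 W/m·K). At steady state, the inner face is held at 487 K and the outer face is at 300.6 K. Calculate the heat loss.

Q = 477 W

Series thermal resistances, inner to outer:
  R_titanium = L/(kA) = 0.00125/(23.6·0.889) = 5.958×10^-5 K/W
  R_ceramic fibre blanket = L/(kA) = 0.0270/(0.0778·0.889) = 0.3904 K/W
ΣR = 5.958×10^-5 + 0.3904 = 0.3905 K/W
Q = ΔT/ΣR = (487 K − 300.6 K)/0.3905 = 477 W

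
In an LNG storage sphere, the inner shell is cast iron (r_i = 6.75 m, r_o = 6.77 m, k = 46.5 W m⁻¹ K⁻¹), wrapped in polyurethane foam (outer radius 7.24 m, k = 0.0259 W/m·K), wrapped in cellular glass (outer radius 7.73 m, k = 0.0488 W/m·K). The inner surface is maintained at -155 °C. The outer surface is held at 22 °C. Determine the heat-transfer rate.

Treat each layer as a resistance in series:
  R_cast iron = (1/6.75 − 1/6.77)/(4πk) = 4.377×10^-4/(4π·46.5) = 7.490×10^-7 K/W
  R_polyurethane foam = (1/6.77 − 1/7.24)/(4πk) = 0.009589/(4π·0.0259) = 0.02946 K/W
  R_cellular glass = (1/7.24 − 1/7.73)/(4πk) = 0.008755/(4π·0.0488) = 0.01428 K/W
ΣR = 7.490×10^-7 + 0.02946 + 0.01428 = 0.04374 K/W
Q = ΔT/ΣR = (-155 °C − 22 °C)/0.04374 = -4050 W
(Negative Q ⇒ heat flows inward; heat gain = 4050 W.)

Q = 4.05 kW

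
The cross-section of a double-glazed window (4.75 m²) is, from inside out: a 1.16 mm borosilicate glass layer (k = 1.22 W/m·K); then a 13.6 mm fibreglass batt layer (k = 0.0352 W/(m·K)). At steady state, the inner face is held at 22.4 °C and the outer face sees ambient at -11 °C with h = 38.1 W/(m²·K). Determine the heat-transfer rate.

Q = 384 W

Resistance network (inner→outer):
  R_borosilicate glass = L/(kA) = 0.00116/(1.22·4.75) = 2.002×10^-4 K/W
  R_fibreglass batt = L/(kA) = 0.0136/(0.0352·4.75) = 0.08134 K/W
  R_conv,out = 1/(hA) = 1/(38.1·4.75) = 0.005526 K/W
ΣR = 2.002×10^-4 + 0.08134 + 0.005526 = 0.08707 K/W
Q = ΔT/ΣR = (22.4 °C − -11 °C)/0.08707 = 384 W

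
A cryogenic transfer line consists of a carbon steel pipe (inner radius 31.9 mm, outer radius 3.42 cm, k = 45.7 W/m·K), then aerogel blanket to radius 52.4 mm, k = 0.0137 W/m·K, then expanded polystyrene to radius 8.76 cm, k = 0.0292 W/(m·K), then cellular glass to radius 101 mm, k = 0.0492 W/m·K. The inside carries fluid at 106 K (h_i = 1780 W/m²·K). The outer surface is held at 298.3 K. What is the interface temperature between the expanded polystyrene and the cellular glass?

Resistance network (inner→outer):
  R'_conv,in = 1/(2πr h) = 1/(2π·0.0319·1780) = 0.002803 m·K/W
  R'_carbon steel = ln(0.0342/0.0319)/(2πk) = 0.06962/(2π·45.7) = 2.425×10^-4 m·K/W
  R'_aerogel blanket = ln(0.0524/0.0342)/(2πk) = 0.4267/(2π·0.0137) = 4.957 m·K/W
  R'_expanded polystyrene = ln(0.0876/0.0524)/(2πk) = 0.5139/(2π·0.0292) = 2.801 m·K/W
  R'_cellular glass = ln(0.101/0.0876)/(2πk) = 0.1423/(2π·0.0492) = 0.4604 m·K/W
ΣR = 0.002803 + 2.425×10^-4 + 4.957 + 2.801 + 0.4604 = 8.221 m·K/W
Q' = ΔT/ΣR = (106 K − 298.3 K)/8.221 = -23.39 W/m
From the inner boundary to the expanded polystyrene/cellular glass interface, ΣR_partial = 7.761 m·K/W.
T_interface = T_in − Q'·ΣR_partial = 106 K − (-23.39)(7.761) = 287.5 K

T = 287.5 K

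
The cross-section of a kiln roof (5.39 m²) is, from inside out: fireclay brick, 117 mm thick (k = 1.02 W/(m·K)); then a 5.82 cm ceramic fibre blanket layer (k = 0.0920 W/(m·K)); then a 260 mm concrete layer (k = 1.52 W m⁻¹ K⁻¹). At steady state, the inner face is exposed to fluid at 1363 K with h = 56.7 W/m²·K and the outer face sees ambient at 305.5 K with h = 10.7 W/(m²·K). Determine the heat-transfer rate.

Resistance network (inner→outer):
  R_conv,in = 1/(hA) = 1/(56.7·5.39) = 0.003272 K/W
  R_fireclay brick = L/(kA) = 0.117/(1.02·5.39) = 0.02128 K/W
  R_ceramic fibre blanket = L/(kA) = 0.0582/(0.0920·5.39) = 0.1174 K/W
  R_concrete = L/(kA) = 0.260/(1.52·5.39) = 0.03174 K/W
  R_conv,out = 1/(hA) = 1/(10.7·5.39) = 0.01734 K/W
ΣR = 0.003272 + 0.02128 + 0.1174 + 0.03174 + 0.01734 = 0.1910 K/W
Q = ΔT/ΣR = (1363 K − 305.5 K)/0.1910 = 5540 W

Q = 5.54 kW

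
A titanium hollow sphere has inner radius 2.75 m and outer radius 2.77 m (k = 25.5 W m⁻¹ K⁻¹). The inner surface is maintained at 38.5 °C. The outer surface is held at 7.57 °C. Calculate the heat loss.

Q = 3.77×10^6 W

Q = 4πk·ΔT/(1/r₁ − 1/r₂) = 4π × 25.5 × 30.93 / (1/2.75 − 1/2.77) = 3.77×10^6 W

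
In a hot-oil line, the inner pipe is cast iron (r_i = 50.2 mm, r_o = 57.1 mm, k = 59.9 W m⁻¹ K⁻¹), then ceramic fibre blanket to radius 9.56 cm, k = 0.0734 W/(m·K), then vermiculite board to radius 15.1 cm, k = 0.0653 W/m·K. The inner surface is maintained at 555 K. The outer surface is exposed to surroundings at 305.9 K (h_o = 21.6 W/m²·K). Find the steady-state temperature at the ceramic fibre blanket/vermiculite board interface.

T = 433 K

Treat each layer as a resistance in series:
  R'_cast iron = ln(0.0571/0.0502)/(2πk) = 0.1288/(2π·59.9) = 3.422×10^-4 m·K/W
  R'_ceramic fibre blanket = ln(0.0956/0.0571)/(2πk) = 0.5154/(2π·0.0734) = 1.117 m·K/W
  R'_vermiculite board = ln(0.151/0.0956)/(2πk) = 0.4571/(2π·0.0653) = 1.114 m·K/W
  R'_conv,out = 1/(2πr h) = 1/(2π·0.151·21.6) = 0.04880 m·K/W
ΣR = 3.422×10^-4 + 1.117 + 1.114 + 0.04880 = 2.280 m·K/W
Q' = ΔT/ΣR = (555 K − 305.9 K)/2.280 = 109.3 W/m
From the inner boundary to the ceramic fibre blanket/vermiculite board interface, ΣR_partial = 1.117 m·K/W.
T_interface = T_in − Q'·ΣR_partial = 555 K − (109.3)(1.117) = 433 K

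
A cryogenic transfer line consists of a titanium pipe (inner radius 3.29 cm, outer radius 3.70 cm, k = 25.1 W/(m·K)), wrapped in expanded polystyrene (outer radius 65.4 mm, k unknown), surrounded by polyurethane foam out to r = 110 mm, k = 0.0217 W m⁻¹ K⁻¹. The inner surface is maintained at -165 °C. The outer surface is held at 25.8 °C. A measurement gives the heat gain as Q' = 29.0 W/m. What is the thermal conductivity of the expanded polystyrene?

ΣR = ΔT/Q' = |-165 − 25.8|/29.0 = 6.579 m·K/W
Known resistances:
  R'_titanium = ln(0.0370/0.0329)/(2πk) = 0.1174/(2π·25.1) = 7.447×10^-4 m·K/W
  R'_polyurethane foam = ln(0.110/0.0654)/(2πk) = 0.5200/(2π·0.0217) = 3.814 m·K/W
R_expanded polystyrene = ΣR − ΣR_known = 6.579 − 3.815 = 2.764 m·K/W
ln(r₂/r₁)/(2πk) = 2.764 ⇒ k = 0.5696/(2π·2.764) = 0.0328 W/m·K

k = 0.0328 W/m·K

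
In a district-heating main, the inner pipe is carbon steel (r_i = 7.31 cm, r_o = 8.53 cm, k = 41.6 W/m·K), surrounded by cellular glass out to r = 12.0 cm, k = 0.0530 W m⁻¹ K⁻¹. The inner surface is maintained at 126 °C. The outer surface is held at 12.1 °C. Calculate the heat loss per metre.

Q' = 111 W/m

Resistance network (inner→outer):
  R'_carbon steel = ln(0.0853/0.0731)/(2πk) = 0.1543/(2π·41.6) = 5.905×10^-4 m·K/W
  R'_cellular glass = ln(0.120/0.0853)/(2πk) = 0.3413/(2π·0.0530) = 1.025 m·K/W
ΣR = 5.905×10^-4 + 1.025 = 1.026 m·K/W
Q' = ΔT/ΣR = (126 °C − 12.1 °C)/1.026 = 111 W/m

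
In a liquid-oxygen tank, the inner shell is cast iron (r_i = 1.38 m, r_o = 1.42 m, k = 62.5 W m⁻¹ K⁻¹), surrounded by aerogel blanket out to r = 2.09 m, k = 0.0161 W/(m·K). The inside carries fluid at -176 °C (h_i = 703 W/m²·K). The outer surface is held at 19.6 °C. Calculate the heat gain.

Q = 175 W

Resistance network (inner→outer):
  R_conv,in = 1/(4πr²h) = 1/(4π·1.38²·703) = 5.944×10^-5 K/W
  R_cast iron = (1/1.38 − 1/1.42)/(4πk) = 0.02041/(4π·62.5) = 2.599×10^-5 K/W
  R_aerogel blanket = (1/1.42 − 1/2.09)/(4πk) = 0.2258/(4π·0.0161) = 1.116 K/W
ΣR = 5.944×10^-5 + 2.599×10^-5 + 1.116 = 1.116 K/W
Q = ΔT/ΣR = (-176 °C − 19.6 °C)/1.116 = -175 W
(Negative Q ⇒ heat flows inward; heat gain = 175 W.)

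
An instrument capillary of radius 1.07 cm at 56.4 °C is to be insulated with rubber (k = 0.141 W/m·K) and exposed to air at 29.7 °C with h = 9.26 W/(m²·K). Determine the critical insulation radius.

For a cylinder, r_cr = k_ins/h = 0.141/9.26 = 0.0152 m = 1.52 cm

r_cr = 1.52 cm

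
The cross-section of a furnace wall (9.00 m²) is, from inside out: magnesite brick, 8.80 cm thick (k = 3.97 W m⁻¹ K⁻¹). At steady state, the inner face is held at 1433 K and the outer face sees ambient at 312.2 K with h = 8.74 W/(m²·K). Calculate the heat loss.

Q = 73.9 kW

Series thermal resistances, inner to outer:
  R_magnesite brick = L/(kA) = 0.0880/(3.97·9.00) = 0.002463 K/W
  R_conv,out = 1/(hA) = 1/(8.74·9.00) = 0.01271 K/W
ΣR = 0.002463 + 0.01271 = 0.01517 K/W
Q = ΔT/ΣR = (1433 K − 312.2 K)/0.01517 = 73900 W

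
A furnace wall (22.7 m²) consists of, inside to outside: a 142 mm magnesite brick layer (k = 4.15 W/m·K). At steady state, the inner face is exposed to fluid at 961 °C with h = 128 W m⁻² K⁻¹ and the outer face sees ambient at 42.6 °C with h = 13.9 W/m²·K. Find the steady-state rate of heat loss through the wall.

Resistance network (inner→outer):
  R_conv,in = 1/(hA) = 1/(128·22.7) = 3.442×10^-4 K/W
  R_magnesite brick = L/(kA) = 0.142/(4.15·22.7) = 0.001507 K/W
  R_conv,out = 1/(hA) = 1/(13.9·22.7) = 0.003169 K/W
ΣR = 3.442×10^-4 + 0.001507 + 0.003169 = 0.005020 K/W
Q = ΔT/ΣR = (961 °C − 42.6 °C)/0.005020 = 1.83×10^5 W

Q = 183 kW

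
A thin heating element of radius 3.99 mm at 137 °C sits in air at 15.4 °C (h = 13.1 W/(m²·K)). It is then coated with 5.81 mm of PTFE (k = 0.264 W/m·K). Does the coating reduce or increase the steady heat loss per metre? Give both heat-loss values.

Critical radius for a cylinder: r_cr = k/h = 0.0202 m = 2.02 cm.
Outer radius after coating: r₂ = 0.00399 + 0.00581 = 0.00980 m.
Since r₁ < r_cr and r₂ ≤ r_cr, the coating moves toward the maximum at r_cr — heat loss rises.
Bare: R = 1/(2πr₁h) = 3.045 m·K/W; Q = 121.6/3.045 = 39.9 W/m.
Coated: R = R_cond + R_conv = 1.781 m·K/W; Q = 121.6/1.781 = 68.3 W/m.

increases: 39.9 → 68.3 W/m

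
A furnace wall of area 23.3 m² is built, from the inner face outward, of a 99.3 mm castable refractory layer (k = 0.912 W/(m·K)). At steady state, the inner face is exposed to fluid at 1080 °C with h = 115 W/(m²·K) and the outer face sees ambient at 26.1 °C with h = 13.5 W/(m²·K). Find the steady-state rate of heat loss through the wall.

Treat each layer as a resistance in series:
  R_conv,in = 1/(hA) = 1/(115·23.3) = 3.732×10^-4 K/W
  R_castable refractory = L/(kA) = 0.0993/(0.912·23.3) = 0.004673 K/W
  R_conv,out = 1/(hA) = 1/(13.5·23.3) = 0.003179 K/W
ΣR = 3.732×10^-4 + 0.004673 + 0.003179 = 0.008225 K/W
Q = ΔT/ΣR = (1080 °C − 26.1 °C)/0.008225 = 1.28×10^5 W

Q = 128 kW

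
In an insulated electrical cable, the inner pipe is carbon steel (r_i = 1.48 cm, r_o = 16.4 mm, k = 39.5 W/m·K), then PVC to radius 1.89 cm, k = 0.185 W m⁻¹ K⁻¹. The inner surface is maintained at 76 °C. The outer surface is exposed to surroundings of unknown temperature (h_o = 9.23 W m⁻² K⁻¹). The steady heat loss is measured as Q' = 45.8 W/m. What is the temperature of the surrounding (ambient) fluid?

Sum the resistances:
  R'_carbon steel = ln(0.0164/0.0148)/(2πk) = 0.1027/(2π·39.5) = 4.136×10^-4 m·K/W
  R'_PVC = ln(0.0189/0.0164)/(2πk) = 0.1419/(2π·0.185) = 0.1221 m·K/W
  R'_conv,out = 1/(2πr h) = 1/(2π·0.0189·9.23) = 0.9123 m·K/W
ΣR = 1.035 m·K/W
ΔT = Q'·ΣR = 45.8 × 1.035 = 47.40 K
Heat flows outward, so T_out = T_in − ΔT = 76 − 47.40 = 28.6 °C

T_out = 28.6 °C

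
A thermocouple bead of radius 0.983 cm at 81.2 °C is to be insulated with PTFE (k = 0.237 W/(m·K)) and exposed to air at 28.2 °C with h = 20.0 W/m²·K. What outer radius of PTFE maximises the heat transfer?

For a sphere, r_cr = 2k_ins/h = 2·0.237/20.0 = 0.0237 m = 2.37 cm

r_cr = 2.37 cm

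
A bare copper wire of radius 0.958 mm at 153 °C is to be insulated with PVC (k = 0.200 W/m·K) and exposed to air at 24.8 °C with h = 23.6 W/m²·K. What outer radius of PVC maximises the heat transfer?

For a cylinder, r_cr = k_ins/h = 0.200/23.6 = 0.00847 m = 0.847 cm

r_cr = 0.847 cm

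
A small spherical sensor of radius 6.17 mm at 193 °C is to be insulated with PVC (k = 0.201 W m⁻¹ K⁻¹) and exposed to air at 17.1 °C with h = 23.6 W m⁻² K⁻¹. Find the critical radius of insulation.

For a sphere, r_cr = 2k_ins/h = 2·0.201/23.6 = 0.0170 m = 1.70 cm

r_cr = 1.70 cm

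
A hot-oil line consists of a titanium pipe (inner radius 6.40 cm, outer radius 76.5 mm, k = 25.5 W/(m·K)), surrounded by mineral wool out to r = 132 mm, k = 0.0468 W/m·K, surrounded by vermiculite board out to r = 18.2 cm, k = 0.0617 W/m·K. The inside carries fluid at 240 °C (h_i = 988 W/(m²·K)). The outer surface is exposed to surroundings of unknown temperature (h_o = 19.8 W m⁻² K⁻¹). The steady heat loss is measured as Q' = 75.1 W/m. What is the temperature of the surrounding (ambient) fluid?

T_out = 34.9 °C

Sum the resistances:
  R'_conv,in = 1/(2πr h) = 1/(2π·0.0640·988) = 0.002517 m·K/W
  R'_titanium = ln(0.0765/0.0640)/(2πk) = 0.1784/(2π·25.5) = 0.001114 m·K/W
  R'_mineral wool = ln(0.132/0.0765)/(2πk) = 0.5455/(2π·0.0468) = 1.855 m·K/W
  R'_vermiculite board = ln(0.182/0.132)/(2πk) = 0.3212/(2π·0.0617) = 0.8285 m·K/W
  R'_conv,out = 1/(2πr h) = 1/(2π·0.182·19.8) = 0.04417 m·K/W
ΣR = 2.731 m·K/W
ΔT = Q'·ΣR = 75.1 × 2.731 = 205.1 K
Heat flows outward, so T_out = T_in − ΔT = 240 − 205.1 = 34.9 °C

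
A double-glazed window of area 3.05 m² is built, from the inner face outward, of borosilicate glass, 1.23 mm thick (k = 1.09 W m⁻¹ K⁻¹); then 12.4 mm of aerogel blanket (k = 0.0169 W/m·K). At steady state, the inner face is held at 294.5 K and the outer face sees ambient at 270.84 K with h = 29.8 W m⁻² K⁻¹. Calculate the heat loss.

Q = 93.9 W

Series thermal resistances, inner to outer:
  R_borosilicate glass = L/(kA) = 0.00123/(1.09·3.05) = 3.700×10^-4 K/W
  R_aerogel blanket = L/(kA) = 0.0124/(0.0169·3.05) = 0.2406 K/W
  R_conv,out = 1/(hA) = 1/(29.8·3.05) = 0.01100 K/W
ΣR = 3.700×10^-4 + 0.2406 + 0.01100 = 0.2520 K/W
Q = ΔT/ΣR = (294.5 K − 270.84 K)/0.2520 = 93.9 W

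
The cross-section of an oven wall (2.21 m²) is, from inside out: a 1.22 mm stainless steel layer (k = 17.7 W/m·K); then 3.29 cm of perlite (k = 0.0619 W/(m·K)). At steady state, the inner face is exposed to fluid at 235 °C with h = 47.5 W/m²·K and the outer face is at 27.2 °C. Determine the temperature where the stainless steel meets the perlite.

Resistance network (inner→outer):
  R_conv,in = 1/(hA) = 1/(47.5·2.21) = 0.009526 K/W
  R_stainless steel = L/(kA) = 0.00122/(17.7·2.21) = 3.119×10^-5 K/W
  R_perlite = L/(kA) = 0.0329/(0.0619·2.21) = 0.2405 K/W
ΣR = 0.009526 + 3.119×10^-5 + 0.2405 = 0.2501 K/W
Q = ΔT/ΣR = (235 °C − 27.2 °C)/0.2501 = 830.9 W
From the inner boundary to the stainless steel/perlite interface, ΣR_partial = 0.009557 K/W.
T_interface = T_in − Q·ΣR_partial = 235 °C − (830.9)(0.009557) = 227 °C

T = 227 °C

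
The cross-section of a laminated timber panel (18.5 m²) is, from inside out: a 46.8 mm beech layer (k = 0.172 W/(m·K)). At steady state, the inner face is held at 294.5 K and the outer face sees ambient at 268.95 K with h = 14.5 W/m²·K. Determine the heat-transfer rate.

Q = 1390 W

Resistance network (inner→outer):
  R_beech = L/(kA) = 0.0468/(0.172·18.5) = 0.01471 K/W
  R_conv,out = 1/(hA) = 1/(14.5·18.5) = 0.003728 K/W
ΣR = 0.01471 + 0.003728 = 0.01844 K/W
Q = ΔT/ΣR = (294.5 K − 268.95 K)/0.01844 = 1390 W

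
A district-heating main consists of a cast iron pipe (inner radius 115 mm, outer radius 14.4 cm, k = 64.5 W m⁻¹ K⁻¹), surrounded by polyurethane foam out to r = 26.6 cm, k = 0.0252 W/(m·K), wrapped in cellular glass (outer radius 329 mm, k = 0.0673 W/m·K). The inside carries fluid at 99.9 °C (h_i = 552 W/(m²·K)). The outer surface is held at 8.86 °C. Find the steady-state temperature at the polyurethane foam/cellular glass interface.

Treat each layer as a resistance in series:
  R'_conv,in = 1/(2πr h) = 1/(2π·0.115·552) = 0.002507 m·K/W
  R'_cast iron = ln(0.144/0.115)/(2πk) = 0.2249/(2π·64.5) = 5.549×10^-4 m·K/W
  R'_polyurethane foam = ln(0.266/0.144)/(2πk) = 0.6137/(2π·0.0252) = 3.876 m·K/W
  R'_cellular glass = ln(0.329/0.266)/(2πk) = 0.2126/(2π·0.0673) = 0.5027 m·K/W
ΣR = 0.002507 + 5.549×10^-4 + 3.876 + 0.5027 = 4.382 m·K/W
Q' = ΔT/ΣR = (99.9 °C − 8.86 °C)/4.382 = 20.78 W/m
From the inner boundary to the polyurethane foam/cellular glass interface, ΣR_partial = 3.879 m·K/W.
T_interface = T_in − Q'·ΣR_partial = 99.9 °C − (20.78)(3.879) = 19.3 °C

T = 19.3 °C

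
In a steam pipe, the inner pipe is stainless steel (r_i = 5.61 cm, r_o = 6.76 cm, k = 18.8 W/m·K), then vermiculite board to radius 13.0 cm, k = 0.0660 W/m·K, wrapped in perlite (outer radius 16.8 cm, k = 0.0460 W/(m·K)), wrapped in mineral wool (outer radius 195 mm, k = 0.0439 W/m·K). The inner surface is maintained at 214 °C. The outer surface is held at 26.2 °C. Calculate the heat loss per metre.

Resistance network (inner→outer):
  R'_stainless steel = ln(0.0676/0.0561)/(2πk) = 0.1865/(2π·18.8) = 0.001579 m·K/W
  R'_vermiculite board = ln(0.130/0.0676)/(2πk) = 0.6539/(2π·0.0660) = 1.577 m·K/W
  R'_perlite = ln(0.168/0.130)/(2πk) = 0.2564/(2π·0.0460) = 0.8872 m·K/W
  R'_mineral wool = ln(0.195/0.168)/(2πk) = 0.1490/(2π·0.0439) = 0.5403 m·K/W
ΣR = 0.001579 + 1.577 + 0.8872 + 0.5403 = 3.006 m·K/W
Q' = ΔT/ΣR = (214 °C − 26.2 °C)/3.006 = 62.5 W/m

Q' = 62.5 W/m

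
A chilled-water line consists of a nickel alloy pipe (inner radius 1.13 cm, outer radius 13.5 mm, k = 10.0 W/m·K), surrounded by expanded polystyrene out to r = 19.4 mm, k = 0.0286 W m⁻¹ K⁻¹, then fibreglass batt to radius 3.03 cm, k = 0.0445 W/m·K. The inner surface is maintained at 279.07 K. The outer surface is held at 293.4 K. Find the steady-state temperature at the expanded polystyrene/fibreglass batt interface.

Treat each layer as a resistance in series:
  R'_nickel alloy = ln(0.0135/0.0113)/(2πk) = 0.1779/(2π·10.0) = 0.002831 m·K/W
  R'_expanded polystyrene = ln(0.0194/0.0135)/(2πk) = 0.3626/(2π·0.0286) = 2.018 m·K/W
  R'_fibreglass batt = ln(0.0303/0.0194)/(2πk) = 0.4459/(2π·0.0445) = 1.595 m·K/W
ΣR = 0.002831 + 2.018 + 1.595 = 3.616 m·K/W
Q' = ΔT/ΣR = (279.07 K − 293.4 K)/3.616 = -3.963 W/m
From the inner boundary to the expanded polystyrene/fibreglass batt interface, ΣR_partial = 2.021 m·K/W.
T_interface = T_in − Q'·ΣR_partial = 279.07 K − (-3.963)(2.021) = 287.1 K

T = 287.1 K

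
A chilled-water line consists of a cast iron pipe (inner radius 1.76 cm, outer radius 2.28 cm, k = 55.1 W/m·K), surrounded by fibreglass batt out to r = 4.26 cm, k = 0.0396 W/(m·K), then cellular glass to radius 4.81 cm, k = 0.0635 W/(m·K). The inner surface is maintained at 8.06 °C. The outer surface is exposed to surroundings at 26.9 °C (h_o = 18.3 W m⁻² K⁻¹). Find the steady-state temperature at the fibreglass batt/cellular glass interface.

Resistance network (inner→outer):
  R'_cast iron = ln(0.0228/0.0176)/(2πk) = 0.2589/(2π·55.1) = 7.477×10^-4 m·K/W
  R'_fibreglass batt = ln(0.0426/0.0228)/(2πk) = 0.6251/(2π·0.0396) = 2.512 m·K/W
  R'_cellular glass = ln(0.0481/0.0426)/(2πk) = 0.1214/(2π·0.0635) = 0.3043 m·K/W
  R'_conv,out = 1/(2πr h) = 1/(2π·0.0481·18.3) = 0.1808 m·K/W
ΣR = 7.477×10^-4 + 2.512 + 0.3043 + 0.1808 = 2.998 m·K/W
Q' = ΔT/ΣR = (8.06 °C − 26.9 °C)/2.998 = -6.284 W/m
From the inner boundary to the fibreglass batt/cellular glass interface, ΣR_partial = 2.513 m·K/W.
T_interface = T_in − Q'·ΣR_partial = 8.06 °C − (-6.284)(2.513) = 23.9 °C

T = 23.9 °C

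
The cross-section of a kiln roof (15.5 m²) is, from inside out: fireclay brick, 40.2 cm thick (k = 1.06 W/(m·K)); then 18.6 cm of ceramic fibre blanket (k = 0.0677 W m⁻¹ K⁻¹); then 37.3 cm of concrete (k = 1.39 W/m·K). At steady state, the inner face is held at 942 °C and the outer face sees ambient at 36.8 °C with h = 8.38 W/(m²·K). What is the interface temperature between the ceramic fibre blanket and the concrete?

Resistance network (inner→outer):
  R_fireclay brick = L/(kA) = 0.402/(1.06·15.5) = 0.02447 K/W
  R_ceramic fibre blanket = L/(kA) = 0.186/(0.0677·15.5) = 0.1773 K/W
  R_concrete = L/(kA) = 0.373/(1.39·15.5) = 0.01731 K/W
  R_conv,out = 1/(hA) = 1/(8.38·15.5) = 0.007699 K/W
ΣR = 0.02447 + 0.1773 + 0.01731 + 0.007699 = 0.2268 K/W
Q = ΔT/ΣR = (942 °C − 36.8 °C)/0.2268 = 3991 W
From the inner boundary to the ceramic fibre blanket/concrete interface, ΣR_partial = 0.2018 K/W.
T_interface = T_in − Q·ΣR_partial = 942 °C − (3991)(0.2018) = 137 °C

T = 137 °C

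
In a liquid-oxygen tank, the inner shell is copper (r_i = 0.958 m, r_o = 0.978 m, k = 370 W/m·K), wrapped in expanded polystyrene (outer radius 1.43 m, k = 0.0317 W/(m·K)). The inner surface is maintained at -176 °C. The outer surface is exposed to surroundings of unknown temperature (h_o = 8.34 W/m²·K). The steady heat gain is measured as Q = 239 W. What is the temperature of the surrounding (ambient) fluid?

Sum the resistances:
  R_copper = (1/0.958 − 1/0.978)/(4πk) = 0.02135/(4π·370) = 4.591×10^-6 K/W
  R_expanded polystyrene = (1/0.978 − 1/1.43)/(4πk) = 0.3232/(4π·0.0317) = 0.8113 K/W
  R_conv,out = 1/(4πr²h) = 1/(4π·1.43²·8.34) = 0.004666 K/W
ΣR = 0.8160 K/W
ΔT = Q·ΣR = 239 × 0.8160 = 195.0 K
Heat flows inward, so T_out = T_in + ΔT = -176 + 195.0 = 19.0 °C

T_out = 19.0 °C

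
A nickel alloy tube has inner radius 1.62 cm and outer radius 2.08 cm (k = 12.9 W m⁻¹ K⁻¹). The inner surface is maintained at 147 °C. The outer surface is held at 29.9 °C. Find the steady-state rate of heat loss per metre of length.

Q' = 2πk·ΔT/ln(r₂/r₁) = 2π × 12.9 × 117.1 / ln(0.0208/0.0162) = 38000 W/m

Q' = 38.0 kW/m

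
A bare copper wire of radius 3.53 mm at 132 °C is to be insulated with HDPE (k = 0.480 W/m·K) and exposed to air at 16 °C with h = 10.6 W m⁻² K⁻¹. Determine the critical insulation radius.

r_cr = 4.53 cm

For a cylinder, r_cr = k_ins/h = 0.480/10.6 = 0.0453 m = 4.53 cm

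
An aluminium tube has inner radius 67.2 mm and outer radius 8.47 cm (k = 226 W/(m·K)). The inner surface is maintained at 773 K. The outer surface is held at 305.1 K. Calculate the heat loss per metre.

Q' = 2πk·ΔT/ln(r₂/r₁) = 2π × 226 × 467.9 / ln(0.0847/0.0672) = 2.87×10^6 W/m

Q' = 2870 kW/m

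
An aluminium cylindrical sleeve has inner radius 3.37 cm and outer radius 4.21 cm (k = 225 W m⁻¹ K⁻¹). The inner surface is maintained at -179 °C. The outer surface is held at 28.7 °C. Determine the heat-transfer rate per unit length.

Q' = 2πk·ΔT/ln(r₂/r₁) = 2π × 225 × 207.7 / ln(0.0421/0.0337) = 1.32×10^6 W/m

Q' = 1320 kW/m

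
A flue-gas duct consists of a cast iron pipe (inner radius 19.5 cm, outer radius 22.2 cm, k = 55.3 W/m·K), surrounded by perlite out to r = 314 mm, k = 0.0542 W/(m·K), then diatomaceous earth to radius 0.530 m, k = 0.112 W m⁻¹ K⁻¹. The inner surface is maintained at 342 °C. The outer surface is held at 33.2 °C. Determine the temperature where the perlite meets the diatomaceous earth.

Series thermal resistances, inner to outer:
  R'_cast iron = ln(0.222/0.195)/(2πk) = 0.1297/(2π·55.3) = 3.732×10^-4 m·K/W
  R'_perlite = ln(0.314/0.222)/(2πk) = 0.3467/(2π·0.0542) = 1.018 m·K/W
  R'_diatomaceous earth = ln(0.530/0.314)/(2πk) = 0.5235/(2π·0.112) = 0.7439 m·K/W
ΣR = 3.732×10^-4 + 1.018 + 0.7439 = 1.762 m·K/W
Q' = ΔT/ΣR = (342 °C − 33.2 °C)/1.762 = 175.3 W/m
From the inner boundary to the perlite/diatomaceous earth interface, ΣR_partial = 1.018 m·K/W.
T_interface = T_in − Q'·ΣR_partial = 342 °C − (175.3)(1.018) = 164 °C

T = 164 °C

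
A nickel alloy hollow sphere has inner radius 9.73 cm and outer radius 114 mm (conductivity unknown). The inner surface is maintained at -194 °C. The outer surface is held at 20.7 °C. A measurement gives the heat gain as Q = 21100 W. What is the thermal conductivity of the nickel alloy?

ΣR = ΔT/Q = |-194 − 20.7|/21100 = 0.01018 K/W
(1/r₁−1/r₂)/(4πk) = 0.01018 ⇒ k = 1.506/(4π·0.01018) = 11.8 W/m·K

k = 11.8 W/m·K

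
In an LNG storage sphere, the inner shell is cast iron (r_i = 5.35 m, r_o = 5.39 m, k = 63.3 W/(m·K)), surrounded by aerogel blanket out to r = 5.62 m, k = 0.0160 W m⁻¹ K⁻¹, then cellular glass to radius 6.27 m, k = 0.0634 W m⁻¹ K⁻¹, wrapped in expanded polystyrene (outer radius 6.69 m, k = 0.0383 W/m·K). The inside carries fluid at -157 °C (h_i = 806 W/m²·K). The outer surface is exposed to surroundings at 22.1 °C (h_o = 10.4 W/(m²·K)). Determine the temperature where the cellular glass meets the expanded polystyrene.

T = -23.8 °C

Series thermal resistances, inner to outer:
  R_conv,in = 1/(4πr²h) = 1/(4π·5.35²·806) = 3.449×10^-6 K/W
  R_cast iron = (1/5.35 − 1/5.39)/(4πk) = 0.001387/(4π·63.3) = 1.744×10^-6 K/W
  R_aerogel blanket = (1/5.39 − 1/5.62)/(4πk) = 0.007593/(4π·0.0160) = 0.03776 K/W
  R_cellular glass = (1/5.62 − 1/6.27)/(4πk) = 0.01845/(4π·0.0634) = 0.02315 K/W
  R_expanded polystyrene = (1/6.27 − 1/6.69)/(4πk) = 0.01001/(4π·0.0383) = 0.02080 K/W
  R_conv,out = 1/(4πr²h) = 1/(4π·6.69²·10.4) = 1.710×10^-4 K/W
ΣR = 3.449×10^-6 + 1.744×10^-6 + 0.03776 + 0.02315 + 0.02080 + 1.710×10^-4 = 0.08189 K/W
Q = ΔT/ΣR = (-157 °C − 22.1 °C)/0.08189 = -2187 W
From the inner boundary to the cellular glass/expanded polystyrene interface, ΣR_partial = 0.06092 K/W.
T_interface = T_in − Q·ΣR_partial = -157 °C − (-2187)(0.06092) = -23.8 °C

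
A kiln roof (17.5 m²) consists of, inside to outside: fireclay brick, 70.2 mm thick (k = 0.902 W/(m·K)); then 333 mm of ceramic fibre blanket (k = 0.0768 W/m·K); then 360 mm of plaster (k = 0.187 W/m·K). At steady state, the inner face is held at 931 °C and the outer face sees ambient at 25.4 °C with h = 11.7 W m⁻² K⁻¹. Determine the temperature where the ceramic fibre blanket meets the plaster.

Treat each layer as a resistance in series:
  R_fireclay brick = L/(kA) = 0.0702/(0.902·17.5) = 0.004447 K/W
  R_ceramic fibre blanket = L/(kA) = 0.333/(0.0768·17.5) = 0.2478 K/W
  R_plaster = L/(kA) = 0.360/(0.187·17.5) = 0.1100 K/W
  R_conv,out = 1/(hA) = 1/(11.7·17.5) = 0.004884 K/W
ΣR = 0.004447 + 0.2478 + 0.1100 + 0.004884 = 0.3671 K/W
Q = ΔT/ΣR = (931 °C − 25.4 °C)/0.3671 = 2467 W
From the inner boundary to the ceramic fibre blanket/plaster interface, ΣR_partial = 0.2522 K/W.
T_interface = T_in − Q·ΣR_partial = 931 °C − (2467)(0.2522) = 309 °C

T = 309 °C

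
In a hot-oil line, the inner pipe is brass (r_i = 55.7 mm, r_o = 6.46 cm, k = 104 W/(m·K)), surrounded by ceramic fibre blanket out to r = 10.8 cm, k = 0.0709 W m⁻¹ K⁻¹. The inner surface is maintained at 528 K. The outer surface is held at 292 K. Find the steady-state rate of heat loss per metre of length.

Q' = 205 W/m

Resistance network (inner→outer):
  R'_brass = ln(0.0646/0.0557)/(2πk) = 0.1482/(2π·104) = 2.268×10^-4 m·K/W
  R'_ceramic fibre blanket = ln(0.108/0.0646)/(2πk) = 0.5139/(2π·0.0709) = 1.154 m·K/W
ΣR = 2.268×10^-4 + 1.154 = 1.154 m·K/W
Q' = ΔT/ΣR = (528 K − 292 K)/1.154 = 205 W/m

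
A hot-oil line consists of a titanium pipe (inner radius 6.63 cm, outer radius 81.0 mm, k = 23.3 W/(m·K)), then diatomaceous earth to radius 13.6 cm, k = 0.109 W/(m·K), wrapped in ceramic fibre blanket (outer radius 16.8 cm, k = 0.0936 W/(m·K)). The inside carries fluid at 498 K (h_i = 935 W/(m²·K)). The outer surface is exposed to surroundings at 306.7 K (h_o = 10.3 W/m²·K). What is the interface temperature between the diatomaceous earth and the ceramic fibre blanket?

T = 378 K

Treat each layer as a resistance in series:
  R'_conv,in = 1/(2πr h) = 1/(2π·0.0663·935) = 0.002567 m·K/W
  R'_titanium = ln(0.0810/0.0663)/(2πk) = 0.2003/(2π·23.3) = 0.001368 m·K/W
  R'_diatomaceous earth = ln(0.136/0.0810)/(2πk) = 0.5182/(2π·0.109) = 0.7567 m·K/W
  R'_ceramic fibre blanket = ln(0.168/0.136)/(2πk) = 0.2113/(2π·0.0936) = 0.3593 m·K/W
  R'_conv,out = 1/(2πr h) = 1/(2π·0.168·10.3) = 0.09198 m·K/W
ΣR = 0.002567 + 0.001368 + 0.7567 + 0.3593 + 0.09198 = 1.212 m·K/W
Q' = ΔT/ΣR = (498 K − 306.7 K)/1.212 = 157.8 W/m
From the inner boundary to the diatomaceous earth/ceramic fibre blanket interface, ΣR_partial = 0.7606 m·K/W.
T_interface = T_in − Q'·ΣR_partial = 498 K − (157.8)(0.7606) = 378 K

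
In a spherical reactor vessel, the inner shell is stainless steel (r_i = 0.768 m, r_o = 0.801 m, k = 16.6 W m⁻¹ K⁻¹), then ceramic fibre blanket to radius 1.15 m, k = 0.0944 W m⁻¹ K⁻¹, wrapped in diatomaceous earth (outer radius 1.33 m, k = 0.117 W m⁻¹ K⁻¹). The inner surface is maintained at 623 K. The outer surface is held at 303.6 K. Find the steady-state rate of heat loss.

Q = 799 W

Resistance network (inner→outer):
  R_stainless steel = (1/0.768 − 1/0.801)/(4πk) = 0.05364/(4π·16.6) = 2.572×10^-4 K/W
  R_ceramic fibre blanket = (1/0.801 − 1/1.15)/(4πk) = 0.3789/(4π·0.0944) = 0.3194 K/W
  R_diatomaceous earth = (1/1.15 − 1/1.33)/(4πk) = 0.1177/(4π·0.117) = 0.08004 K/W
ΣR = 2.572×10^-4 + 0.3194 + 0.08004 = 0.3997 K/W
Q = ΔT/ΣR = (623 K − 303.6 K)/0.3997 = 799 W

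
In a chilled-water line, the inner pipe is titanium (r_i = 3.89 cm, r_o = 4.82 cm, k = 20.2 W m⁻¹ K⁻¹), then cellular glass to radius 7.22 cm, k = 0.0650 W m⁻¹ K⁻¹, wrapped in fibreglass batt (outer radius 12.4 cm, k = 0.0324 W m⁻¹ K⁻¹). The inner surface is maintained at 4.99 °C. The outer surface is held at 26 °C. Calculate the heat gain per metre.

Q' = 5.76 W/m

Series thermal resistances, inner to outer:
  R'_titanium = ln(0.0482/0.0389)/(2πk) = 0.2144/(2π·20.2) = 0.001689 m·K/W
  R'_cellular glass = ln(0.0722/0.0482)/(2πk) = 0.4041/(2π·0.0650) = 0.9894 m·K/W
  R'_fibreglass batt = ln(0.124/0.0722)/(2πk) = 0.5408/(2π·0.0324) = 2.657 m·K/W
ΣR = 0.001689 + 0.9894 + 2.657 = 3.648 m·K/W
Q' = ΔT/ΣR = (4.99 °C − 26 °C)/3.648 = -5.76 W/m
(Negative Q' ⇒ heat flows inward; heat gain = 5.76 W/m.)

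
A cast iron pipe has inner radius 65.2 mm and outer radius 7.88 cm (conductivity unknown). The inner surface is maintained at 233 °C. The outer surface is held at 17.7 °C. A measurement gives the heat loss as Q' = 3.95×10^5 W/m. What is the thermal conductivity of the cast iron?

k = 55.3 W/m·K

ΣR = ΔT/Q' = |233 − 17.7|/3.95×10^5 = 5.451×10^-4 m·K/W
ln(r₂/r₁)/(2πk) = 5.451×10^-4 ⇒ k = 0.1895/(2π·5.451×10^-4) = 55.3 W/m·K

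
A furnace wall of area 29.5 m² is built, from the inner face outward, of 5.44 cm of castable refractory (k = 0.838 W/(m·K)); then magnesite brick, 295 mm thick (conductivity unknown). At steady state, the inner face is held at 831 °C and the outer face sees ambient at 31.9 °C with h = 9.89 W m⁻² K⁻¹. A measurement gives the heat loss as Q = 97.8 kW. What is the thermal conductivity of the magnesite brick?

k = 3.93 W/m·K

ΣR = ΔT/Q = |831 − 31.9|/97800 = 0.008171 K/W
Known resistances:
  R_castable refractory = L/(kA) = 0.0544/(0.838·29.5) = 0.002201 K/W
  R_conv,out = 1/(hA) = 1/(9.89·29.5) = 0.003428 K/W
R_magnesite brick = ΣR − ΣR_known = 0.008171 − 0.005629 = 0.002542 K/W
L/(kA) = 0.002542 ⇒ k = 0.295/(0.002542·29.5) = 3.93 W/m·K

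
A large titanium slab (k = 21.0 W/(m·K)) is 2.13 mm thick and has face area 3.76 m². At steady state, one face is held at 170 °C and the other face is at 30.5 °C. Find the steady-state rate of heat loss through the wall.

Q = kA·ΔT/L = 21.0 × 3.76 × |170 °C − 30.5 °C| / 0.00213 = 5.17×10^6 W

Q = 5.17×10^6 W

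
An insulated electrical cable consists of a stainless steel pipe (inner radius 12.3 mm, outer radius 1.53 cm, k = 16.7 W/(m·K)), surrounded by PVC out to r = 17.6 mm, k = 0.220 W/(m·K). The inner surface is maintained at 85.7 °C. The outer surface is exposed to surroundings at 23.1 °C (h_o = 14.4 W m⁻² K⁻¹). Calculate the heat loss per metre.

Resistance network (inner→outer):
  R'_stainless steel = ln(0.0153/0.0123)/(2πk) = 0.2183/(2π·16.7) = 0.002080 m·K/W
  R'_PVC = ln(0.0176/0.0153)/(2πk) = 0.1400/(2π·0.220) = 0.1013 m·K/W
  R'_conv,out = 1/(2πr h) = 1/(2π·0.0176·14.4) = 0.6280 m·K/W
ΣR = 0.002080 + 0.1013 + 0.6280 = 0.7314 m·K/W
Q' = ΔT/ΣR = (85.7 °C − 23.1 °C)/0.7314 = 85.6 W/m

Q' = 85.6 W/m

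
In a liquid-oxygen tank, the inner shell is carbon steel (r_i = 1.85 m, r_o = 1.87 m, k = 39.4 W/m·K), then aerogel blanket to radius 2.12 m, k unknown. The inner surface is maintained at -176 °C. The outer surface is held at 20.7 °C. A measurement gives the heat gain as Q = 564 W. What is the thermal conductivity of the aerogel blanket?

ΣR = ΔT/Q = |-176 − 20.7|/564 = 0.3488 K/W
Known resistances:
  R_carbon steel = (1/1.85 − 1/1.87)/(4πk) = 0.005781/(4π·39.4) = 1.168×10^-5 K/W
R_aerogel blanket = ΣR − ΣR_known = 0.3488 − 1.168×10^-5 = 0.3488 K/W
(1/r₁−1/r₂)/(4πk) = 0.3488 ⇒ k = 0.06306/(4π·0.3488) = 0.0144 W/m·K

k = 0.0144 W/m·K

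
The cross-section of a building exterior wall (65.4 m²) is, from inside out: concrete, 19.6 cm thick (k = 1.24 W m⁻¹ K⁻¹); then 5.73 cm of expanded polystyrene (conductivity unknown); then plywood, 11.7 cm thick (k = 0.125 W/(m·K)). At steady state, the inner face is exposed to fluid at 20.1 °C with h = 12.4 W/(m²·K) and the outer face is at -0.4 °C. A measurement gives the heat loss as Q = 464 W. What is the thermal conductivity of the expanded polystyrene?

ΣR = ΔT/Q = |20.1 − -0.4|/464 = 0.04418 K/W
Known resistances:
  R_conv,in = 1/(hA) = 1/(12.4·65.4) = 0.001233 K/W
  R_concrete = L/(kA) = 0.196/(1.24·65.4) = 0.002417 K/W
  R_plywood = L/(kA) = 0.117/(0.125·65.4) = 0.01431 K/W
R_expanded polystyrene = ΣR − ΣR_known = 0.04418 − 0.01796 = 0.02622 K/W
L/(kA) = 0.02622 ⇒ k = 0.0573/(0.02622·65.4) = 0.0334 W/m·K

k = 0.0334 W/m·K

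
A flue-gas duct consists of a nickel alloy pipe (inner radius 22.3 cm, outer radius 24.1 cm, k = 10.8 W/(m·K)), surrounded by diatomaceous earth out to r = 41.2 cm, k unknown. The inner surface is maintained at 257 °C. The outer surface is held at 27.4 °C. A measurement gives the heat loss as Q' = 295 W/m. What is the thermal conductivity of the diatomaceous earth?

ΣR = ΔT/Q' = |257 − 27.4|/295 = 0.7783 m·K/W
Known resistances:
  R'_nickel alloy = ln(0.241/0.223)/(2πk) = 0.07763/(2π·10.8) = 0.001144 m·K/W
R_diatomaceous earth = ΣR − ΣR_known = 0.7783 − 0.001144 = 0.7772 m·K/W
ln(r₂/r₁)/(2πk) = 0.7772 ⇒ k = 0.5362/(2π·0.7772) = 0.110 W/m·K

k = 0.110 W/m·K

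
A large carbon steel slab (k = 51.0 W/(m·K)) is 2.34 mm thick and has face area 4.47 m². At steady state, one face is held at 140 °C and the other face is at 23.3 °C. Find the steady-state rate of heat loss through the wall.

Q = kA·ΔT/L = 51.0 × 4.47 × |140 °C − 23.3 °C| / 0.00234 = 1.14×10^7 W

Q = 11400 kW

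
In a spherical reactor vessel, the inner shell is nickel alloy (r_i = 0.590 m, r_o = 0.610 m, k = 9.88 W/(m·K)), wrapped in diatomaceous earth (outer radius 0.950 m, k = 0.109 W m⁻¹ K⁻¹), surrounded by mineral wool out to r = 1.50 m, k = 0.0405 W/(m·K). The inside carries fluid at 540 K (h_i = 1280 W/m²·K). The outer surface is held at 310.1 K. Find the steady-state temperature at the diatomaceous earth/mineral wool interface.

T = 457 K

Treat each layer as a resistance in series:
  R_conv,in = 1/(4πr²h) = 1/(4π·0.590²·1280) = 1.786×10^-4 K/W
  R_nickel alloy = (1/0.590 − 1/0.610)/(4πk) = 0.05557/(4π·9.88) = 4.476×10^-4 K/W
  R_diatomaceous earth = (1/0.610 − 1/0.950)/(4πk) = 0.5867/(4π·0.109) = 0.4283 K/W
  R_mineral wool = (1/0.950 − 1/1.50)/(4πk) = 0.3860/(4π·0.0405) = 0.7584 K/W
ΣR = 1.786×10^-4 + 4.476×10^-4 + 0.4283 + 0.7584 = 1.187 K/W
Q = ΔT/ΣR = (540 K − 310.1 K)/1.187 = 193.7 W
From the inner boundary to the diatomaceous earth/mineral wool interface, ΣR_partial = 0.4289 K/W.
T_interface = T_in − Q·ΣR_partial = 540 K − (193.7)(0.4289) = 457 K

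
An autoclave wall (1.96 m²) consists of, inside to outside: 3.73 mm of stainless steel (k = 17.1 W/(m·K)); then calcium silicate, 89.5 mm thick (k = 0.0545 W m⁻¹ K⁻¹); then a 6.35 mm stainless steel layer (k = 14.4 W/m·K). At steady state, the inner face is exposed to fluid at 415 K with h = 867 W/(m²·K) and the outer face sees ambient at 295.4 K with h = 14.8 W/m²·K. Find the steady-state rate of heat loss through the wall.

Q = 137 W

Resistance network (inner→outer):
  R_conv,in = 1/(hA) = 1/(867·1.96) = 5.885×10^-4 K/W
  R_stainless steel = L/(kA) = 0.00373/(17.1·1.96) = 1.113×10^-4 K/W
  R_calcium silicate = L/(kA) = 0.0895/(0.0545·1.96) = 0.8379 K/W
  R_stainless steel = L/(kA) = 0.00635/(14.4·1.96) = 2.250×10^-4 K/W
  R_conv,out = 1/(hA) = 1/(14.8·1.96) = 0.03447 K/W
ΣR = 5.885×10^-4 + 1.113×10^-4 + 0.8379 + 2.250×10^-4 + 0.03447 = 0.8733 K/W
Q = ΔT/ΣR = (415 K − 295.4 K)/0.8733 = 137 W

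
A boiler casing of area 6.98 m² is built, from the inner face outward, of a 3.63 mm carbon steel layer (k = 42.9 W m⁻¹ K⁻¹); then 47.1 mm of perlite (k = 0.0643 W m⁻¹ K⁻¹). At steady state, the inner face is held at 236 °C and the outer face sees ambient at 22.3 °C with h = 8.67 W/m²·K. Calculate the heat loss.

Q = 1760 W

Treat each layer as a resistance in series:
  R_carbon steel = L/(kA) = 0.00363/(42.9·6.98) = 1.212×10^-5 K/W
  R_perlite = L/(kA) = 0.0471/(0.0643·6.98) = 0.1049 K/W
  R_conv,out = 1/(hA) = 1/(8.67·6.98) = 0.01652 K/W
ΣR = 1.212×10^-5 + 0.1049 + 0.01652 = 0.1214 K/W
Q = ΔT/ΣR = (236 °C − 22.3 °C)/0.1214 = 1760 W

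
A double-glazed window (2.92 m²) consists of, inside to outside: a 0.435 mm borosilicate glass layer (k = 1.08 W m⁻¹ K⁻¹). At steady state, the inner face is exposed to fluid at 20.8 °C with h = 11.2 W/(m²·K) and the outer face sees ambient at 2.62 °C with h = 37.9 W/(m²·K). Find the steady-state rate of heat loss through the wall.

Q = 457 W

Resistance network (inner→outer):
  R_conv,in = 1/(hA) = 1/(11.2·2.92) = 0.03058 K/W
  R_borosilicate glass = L/(kA) = 4.35×10^-4/(1.08·2.92) = 1.379×10^-4 K/W
  R_conv,out = 1/(hA) = 1/(37.9·2.92) = 0.009036 K/W
ΣR = 0.03058 + 1.379×10^-4 + 0.009036 = 0.03975 K/W
Q = ΔT/ΣR = (20.8 °C − 2.62 °C)/0.03975 = 457 W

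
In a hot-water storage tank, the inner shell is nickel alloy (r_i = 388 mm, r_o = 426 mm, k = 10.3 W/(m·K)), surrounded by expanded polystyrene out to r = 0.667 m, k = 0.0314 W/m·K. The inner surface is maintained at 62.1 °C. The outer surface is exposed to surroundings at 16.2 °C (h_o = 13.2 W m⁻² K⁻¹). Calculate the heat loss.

Treat each layer as a resistance in series:
  R_nickel alloy = (1/0.388 − 1/0.426)/(4πk) = 0.2299/(4π·10.3) = 0.001776 K/W
  R_expanded polystyrene = (1/0.426 − 1/0.667)/(4πk) = 0.8482/(4π·0.0314) = 2.150 K/W
  R_conv,out = 1/(4πr²h) = 1/(4π·0.667²·13.2) = 0.01355 K/W
ΣR = 0.001776 + 2.150 + 0.01355 = 2.165 K/W
Q = ΔT/ΣR = (62.1 °C − 16.2 °C)/2.165 = 21.2 W

Q = 21.2 W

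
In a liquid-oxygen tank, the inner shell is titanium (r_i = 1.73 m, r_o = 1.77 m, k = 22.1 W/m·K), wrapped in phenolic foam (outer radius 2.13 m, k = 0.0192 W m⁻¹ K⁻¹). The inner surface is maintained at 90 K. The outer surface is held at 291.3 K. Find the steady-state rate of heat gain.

Q = 509 W

Series thermal resistances, inner to outer:
  R_titanium = (1/1.73 − 1/1.77)/(4πk) = 0.01306/(4π·22.1) = 4.704×10^-5 K/W
  R_phenolic foam = (1/1.77 − 1/2.13)/(4πk) = 0.09549/(4π·0.0192) = 0.3958 K/W
ΣR = 4.704×10^-5 + 0.3958 = 0.3958 K/W
Q = ΔT/ΣR = (90 K − 291.3 K)/0.3958 = -509 W
(Negative Q ⇒ heat flows inward; heat gain = 509 W.)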